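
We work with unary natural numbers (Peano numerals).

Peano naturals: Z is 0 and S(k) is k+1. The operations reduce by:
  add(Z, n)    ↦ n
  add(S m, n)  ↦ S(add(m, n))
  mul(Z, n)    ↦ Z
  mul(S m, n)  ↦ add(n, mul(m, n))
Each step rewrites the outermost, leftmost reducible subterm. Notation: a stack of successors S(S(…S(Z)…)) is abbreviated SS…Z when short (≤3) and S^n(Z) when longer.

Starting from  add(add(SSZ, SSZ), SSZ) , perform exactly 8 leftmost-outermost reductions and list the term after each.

  start: add(add(SSZ, SSZ), SSZ)
  [1] add(S(add(SZ, SSZ)), SSZ)
  [2] S(add(add(SZ, SSZ), SSZ))
  [3] S(add(S(add(Z, SSZ)), SSZ))
  [4] S(S(add(add(Z, SSZ), SSZ)))
  [5] S(S(add(SSZ, SSZ)))
  [6] S(S(S(add(SZ, SSZ))))
  [7] S(S(S(S(add(Z, SSZ)))))
  [8] S^6(Z)

Answer: after 8 steps: S^6(Z)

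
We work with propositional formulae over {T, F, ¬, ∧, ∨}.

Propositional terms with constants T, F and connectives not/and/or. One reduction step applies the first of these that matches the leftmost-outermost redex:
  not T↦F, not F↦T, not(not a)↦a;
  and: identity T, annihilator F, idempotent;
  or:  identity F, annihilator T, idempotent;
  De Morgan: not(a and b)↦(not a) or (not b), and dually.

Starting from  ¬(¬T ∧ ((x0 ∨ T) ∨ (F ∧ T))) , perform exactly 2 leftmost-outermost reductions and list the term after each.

Answer: after 2 steps: T ∨ ¬((x0 ∨ T) ∨ (F ∧ T))

Derivation:
  start: ¬(¬T ∧ ((x0 ∨ T) ∨ (F ∧ T)))
  [1] ¬¬T ∨ ¬((x0 ∨ T) ∨ (F ∧ T))
  [2] T ∨ ¬((x0 ∨ T) ∨ (F ∧ T))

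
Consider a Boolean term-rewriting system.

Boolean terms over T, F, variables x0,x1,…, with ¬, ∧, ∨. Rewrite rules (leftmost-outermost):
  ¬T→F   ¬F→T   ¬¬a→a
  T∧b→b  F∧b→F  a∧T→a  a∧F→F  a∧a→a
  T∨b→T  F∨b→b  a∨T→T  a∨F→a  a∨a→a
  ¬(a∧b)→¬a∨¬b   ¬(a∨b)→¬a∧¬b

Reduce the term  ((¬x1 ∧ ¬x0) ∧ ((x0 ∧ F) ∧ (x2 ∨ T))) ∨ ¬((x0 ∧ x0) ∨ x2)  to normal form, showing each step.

  start: ((¬x1 ∧ ¬x0) ∧ ((x0 ∧ F) ∧ (x2 ∨ T))) ∨ ¬((x0 ∧ x0) ∨ x2)
  [1] ((¬x1 ∧ ¬x0) ∧ (F ∧ (x2 ∨ T))) ∨ ¬((x0 ∧ x0) ∨ x2)
  [2] ((¬x1 ∧ ¬x0) ∧ F) ∨ ¬((x0 ∧ x0) ∨ x2)
  [3] F ∨ ¬((x0 ∧ x0) ∨ x2)
  [4] ¬((x0 ∧ x0) ∨ x2)
  [5] ¬(x0 ∧ x0) ∧ ¬x2
  [6] (¬x0 ∨ ¬x0) ∧ ¬x2
  [7] ¬x0 ∧ ¬x2

Answer: normal form = ¬x0 ∧ ¬x2  (in 7 steps)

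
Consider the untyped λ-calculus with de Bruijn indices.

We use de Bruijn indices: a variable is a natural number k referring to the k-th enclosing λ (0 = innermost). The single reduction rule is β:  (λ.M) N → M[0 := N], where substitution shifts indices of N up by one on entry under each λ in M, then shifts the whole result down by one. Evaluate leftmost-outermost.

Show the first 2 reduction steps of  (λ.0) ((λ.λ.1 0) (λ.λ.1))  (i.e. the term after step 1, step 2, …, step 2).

Answer: after 2 steps: λ.(λ.λ.1) 0

Derivation:
  start: (λ.0) ((λ.λ.1 0) (λ.λ.1))
  [1] (λ.λ.1 0) (λ.λ.1)
  [2] λ.(λ.λ.1) 0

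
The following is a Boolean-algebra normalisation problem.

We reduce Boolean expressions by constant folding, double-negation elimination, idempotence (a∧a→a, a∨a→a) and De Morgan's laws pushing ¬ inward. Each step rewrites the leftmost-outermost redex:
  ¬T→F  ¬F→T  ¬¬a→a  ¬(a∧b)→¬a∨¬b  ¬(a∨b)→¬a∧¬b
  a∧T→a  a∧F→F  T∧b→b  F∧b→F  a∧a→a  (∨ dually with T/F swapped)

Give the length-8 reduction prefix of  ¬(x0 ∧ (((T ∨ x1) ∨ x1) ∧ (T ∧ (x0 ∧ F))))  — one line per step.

  start: ¬(x0 ∧ (((T ∨ x1) ∨ x1) ∧ (T ∧ (x0 ∧ F))))
  step 1: ¬x0 ∨ ¬(((T ∨ x1) ∨ x1) ∧ (T ∧ (x0 ∧ F)))
  step 2: ¬x0 ∨ (¬((T ∨ x1) ∨ x1) ∨ ¬(T ∧ (x0 ∧ F)))
  step 3: ¬x0 ∨ ((¬(T ∨ x1) ∧ ¬x1) ∨ ¬(T ∧ (x0 ∧ F)))
  step 4: ¬x0 ∨ (((¬T ∧ ¬x1) ∧ ¬x1) ∨ ¬(T ∧ (x0 ∧ F)))
  step 5: ¬x0 ∨ (((F ∧ ¬x1) ∧ ¬x1) ∨ ¬(T ∧ (x0 ∧ F)))
  step 6: ¬x0 ∨ ((F ∧ ¬x1) ∨ ¬(T ∧ (x0 ∧ F)))
  step 7: ¬x0 ∨ (F ∨ ¬(T ∧ (x0 ∧ F)))
  step 8: ¬x0 ∨ ¬(T ∧ (x0 ∧ F))

Answer: after 8 steps: ¬x0 ∨ ¬(T ∧ (x0 ∧ F))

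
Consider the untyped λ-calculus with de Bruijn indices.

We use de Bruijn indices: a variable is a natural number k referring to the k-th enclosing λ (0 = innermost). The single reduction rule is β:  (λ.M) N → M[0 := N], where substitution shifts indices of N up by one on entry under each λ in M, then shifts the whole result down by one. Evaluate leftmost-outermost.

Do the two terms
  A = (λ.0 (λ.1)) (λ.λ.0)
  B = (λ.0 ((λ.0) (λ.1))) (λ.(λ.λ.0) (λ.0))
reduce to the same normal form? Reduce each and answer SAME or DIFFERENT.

Term A:
  start: (λ.0 (λ.1)) (λ.λ.0)
  →1  (λ.λ.0) (λ.λ.λ.0)
  →2  λ.0

Term B:
  start: (λ.0 ((λ.0) (λ.1))) (λ.(λ.λ.0) (λ.0))
  →1  (λ.(λ.λ.0) (λ.0)) ((λ.0) (λ.λ.(λ.λ.0) (λ.0)))
  →2  (λ.λ.0) (λ.0)
  →3  λ.0

Answer: SAME — A ⇓ λ.0, B ⇓ λ.0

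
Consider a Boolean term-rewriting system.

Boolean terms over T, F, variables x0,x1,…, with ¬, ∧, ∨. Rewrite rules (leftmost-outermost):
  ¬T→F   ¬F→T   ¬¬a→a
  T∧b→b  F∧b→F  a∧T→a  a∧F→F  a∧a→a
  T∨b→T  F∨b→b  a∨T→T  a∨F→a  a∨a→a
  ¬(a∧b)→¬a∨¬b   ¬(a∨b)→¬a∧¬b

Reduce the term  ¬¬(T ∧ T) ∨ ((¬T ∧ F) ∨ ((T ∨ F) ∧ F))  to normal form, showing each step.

  start: ¬¬(T ∧ T) ∨ ((¬T ∧ F) ∨ ((T ∨ F) ∧ F))
  →1  (T ∧ T) ∨ ((¬T ∧ F) ∨ ((T ∨ F) ∧ F))
  →2  T ∨ ((¬T ∧ F) ∨ ((T ∨ F) ∧ F))
  →3  T

Answer: normal form = T  (in 3 steps)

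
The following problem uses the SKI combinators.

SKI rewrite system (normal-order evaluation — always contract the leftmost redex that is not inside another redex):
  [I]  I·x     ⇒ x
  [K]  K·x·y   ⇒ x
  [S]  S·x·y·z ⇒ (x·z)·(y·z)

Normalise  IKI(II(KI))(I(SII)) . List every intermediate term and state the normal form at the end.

  start: IKI(II(KI))(I(SII))
  →1  KI(II(KI))(I(SII))
  →2  I(I(SII))
  →3  I(SII)
  →4  SII

Answer: normal form = SII  (in 4 steps)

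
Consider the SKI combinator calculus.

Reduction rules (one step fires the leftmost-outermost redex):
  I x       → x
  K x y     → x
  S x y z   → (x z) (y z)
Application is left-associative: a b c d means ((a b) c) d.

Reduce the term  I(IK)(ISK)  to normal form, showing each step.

  start: I(IK)(ISK)
  step 1: IK(ISK)
  step 2: K(ISK)
  step 3: K(SK)

Answer: normal form = K(SK)  (in 3 steps)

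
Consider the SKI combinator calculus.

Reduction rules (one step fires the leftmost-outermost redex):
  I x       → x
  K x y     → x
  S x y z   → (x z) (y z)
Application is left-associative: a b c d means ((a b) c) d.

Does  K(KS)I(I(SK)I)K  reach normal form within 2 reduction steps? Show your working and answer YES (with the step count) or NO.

  start: K(KS)I(I(SK)I)K
  →1  KS(I(SK)I)K
  →2  SK

Answer: YES — reaches normal form SK in 2 ≤ 2 steps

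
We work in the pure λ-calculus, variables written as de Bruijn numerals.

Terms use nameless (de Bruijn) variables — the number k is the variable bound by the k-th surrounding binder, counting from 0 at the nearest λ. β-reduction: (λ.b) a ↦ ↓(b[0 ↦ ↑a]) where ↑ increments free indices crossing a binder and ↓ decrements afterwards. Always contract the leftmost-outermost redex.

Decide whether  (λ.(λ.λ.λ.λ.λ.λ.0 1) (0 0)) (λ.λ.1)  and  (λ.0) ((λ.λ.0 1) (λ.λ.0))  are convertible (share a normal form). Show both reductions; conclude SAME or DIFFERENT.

Term A:
  start: (λ.(λ.λ.λ.λ.λ.λ.0 1) (0 0)) (λ.λ.1)
  [1] (λ.λ.λ.λ.λ.λ.0 1) ((λ.λ.1) (λ.λ.1))
  [2] λ.λ.λ.λ.λ.0 1

Term B:
  start: (λ.0) ((λ.λ.0 1) (λ.λ.0))
  [1] (λ.λ.0 1) (λ.λ.0)
  [2] λ.0 (λ.λ.0)

Answer: DIFFERENT — A ⇓ λ.λ.λ.λ.λ.0 1, B ⇓ λ.0 (λ.λ.0)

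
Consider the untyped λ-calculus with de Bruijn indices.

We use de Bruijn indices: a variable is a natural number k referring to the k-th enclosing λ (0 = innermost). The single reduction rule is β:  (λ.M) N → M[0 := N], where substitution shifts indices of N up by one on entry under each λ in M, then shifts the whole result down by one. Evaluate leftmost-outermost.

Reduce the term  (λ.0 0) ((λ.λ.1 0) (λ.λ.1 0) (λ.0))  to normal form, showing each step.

  start: (λ.0 0) ((λ.λ.1 0) (λ.λ.1 0) (λ.0))
  [1] (λ.λ.1 0) (λ.λ.1 0) (λ.0) ((λ.λ.1 0) (λ.λ.1 0) (λ.0))
  [2] (λ.(λ.λ.1 0) 0) (λ.0) ((λ.λ.1 0) (λ.λ.1 0) (λ.0))
  [3] (λ.λ.1 0) (λ.0) ((λ.λ.1 0) (λ.λ.1 0) (λ.0))
  [4] (λ.(λ.0) 0) ((λ.λ.1 0) (λ.λ.1 0) (λ.0))
  [5] (λ.0) ((λ.λ.1 0) (λ.λ.1 0) (λ.0))
  [6] (λ.λ.1 0) (λ.λ.1 0) (λ.0)
  [7] (λ.(λ.λ.1 0) 0) (λ.0)
  [8] (λ.λ.1 0) (λ.0)
  [9] λ.(λ.0) 0
  [10] λ.0

Answer: normal form = λ.0  (in 10 steps)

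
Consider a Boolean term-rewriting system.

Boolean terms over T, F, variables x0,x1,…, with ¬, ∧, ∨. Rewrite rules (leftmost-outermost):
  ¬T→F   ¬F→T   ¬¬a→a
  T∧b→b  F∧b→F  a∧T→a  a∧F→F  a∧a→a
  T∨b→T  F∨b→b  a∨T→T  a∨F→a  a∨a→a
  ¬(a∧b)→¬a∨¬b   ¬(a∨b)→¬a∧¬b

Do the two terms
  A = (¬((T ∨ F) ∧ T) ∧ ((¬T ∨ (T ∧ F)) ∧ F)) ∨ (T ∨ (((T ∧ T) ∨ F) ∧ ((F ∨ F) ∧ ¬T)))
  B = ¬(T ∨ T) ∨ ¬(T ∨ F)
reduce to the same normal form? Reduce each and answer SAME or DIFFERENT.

Term A:
  start: (¬((T ∨ F) ∧ T) ∧ ((¬T ∨ (T ∧ F)) ∧ F)) ∨ (T ∨ (((T ∧ T) ∨ F) ∧ ((F ∨ F) ∧ ¬T)))
  →1  ((¬(T ∨ F) ∨ ¬T) ∧ ((¬T ∨ (T ∧ F)) ∧ F)) ∨ (T ∨ (((T ∧ T) ∨ F) ∧ ((F ∨ F) ∧ ¬T)))
  →2  (((¬T ∧ ¬F) ∨ ¬T) ∧ ((¬T ∨ (T ∧ F)) ∧ F)) ∨ (T ∨ (((T ∧ T) ∨ F) ∧ ((F ∨ F) ∧ ¬T)))
  →3  (((F ∧ ¬F) ∨ ¬T) ∧ ((¬T ∨ (T ∧ F)) ∧ F)) ∨ (T ∨ (((T ∧ T) ∨ F) ∧ ((F ∨ F) ∧ ¬T)))
  →4  ((F ∨ ¬T) ∧ ((¬T ∨ (T ∧ F)) ∧ F)) ∨ (T ∨ (((T ∧ T) ∨ F) ∧ ((F ∨ F) ∧ ¬T)))
  →5  (¬T ∧ ((¬T ∨ (T ∧ F)) ∧ F)) ∨ (T ∨ (((T ∧ T) ∨ F) ∧ ((F ∨ F) ∧ ¬T)))
  →6  (F ∧ ((¬T ∨ (T ∧ F)) ∧ F)) ∨ (T ∨ (((T ∧ T) ∨ F) ∧ ((F ∨ F) ∧ ¬T)))
  →7  F ∨ (T ∨ (((T ∧ T) ∨ F) ∧ ((F ∨ F) ∧ ¬T)))
  →8  T ∨ (((T ∧ T) ∨ F) ∧ ((F ∨ F) ∧ ¬T))
  →9  T

Term B:
  start: ¬(T ∨ T) ∨ ¬(T ∨ F)
  →1  (¬T ∧ ¬T) ∨ ¬(T ∨ F)
  →2  ¬T ∨ ¬(T ∨ F)
  →3  F ∨ ¬(T ∨ F)
  →4  ¬(T ∨ F)
  →5  ¬T ∧ ¬F
  →6  F ∧ ¬F
  →7  F

Answer: DIFFERENT — A ⇓ T, B ⇓ F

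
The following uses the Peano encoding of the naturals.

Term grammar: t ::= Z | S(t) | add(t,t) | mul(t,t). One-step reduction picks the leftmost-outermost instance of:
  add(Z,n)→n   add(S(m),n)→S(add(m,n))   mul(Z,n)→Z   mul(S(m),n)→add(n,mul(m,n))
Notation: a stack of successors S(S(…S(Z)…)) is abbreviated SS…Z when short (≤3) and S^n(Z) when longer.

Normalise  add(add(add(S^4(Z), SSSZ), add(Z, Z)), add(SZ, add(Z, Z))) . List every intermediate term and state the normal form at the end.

  start: add(add(add(S^4(Z), SSSZ), add(Z, Z)), add(SZ, add(Z, Z)))
  →1  add(add(S(add(SSSZ, SSSZ)), add(Z, Z)), add(SZ, add(Z, Z)))
  →2  add(S(add(add(SSSZ, SSSZ), add(Z, Z))), add(SZ, add(Z, Z)))
  →3  S(add(add(add(SSSZ, SSSZ), add(Z, Z)), add(SZ, add(Z, Z))))
  →4  S(add(add(S(add(SSZ, SSSZ)), add(Z, Z)), add(SZ, add(Z, Z))))
  →5  S(add(S(add(add(SSZ, SSSZ), add(Z, Z))), add(SZ, add(Z, Z))))
  →6  S(S(add(add(add(SSZ, SSSZ), add(Z, Z)), add(SZ, add(Z, Z)))))
  →7  S(S(add(add(S(add(SZ, SSSZ)), add(Z, Z)), add(SZ, add(Z, Z)))))
  →8  S(S(add(S(add(add(SZ, SSSZ), add(Z, Z))), add(SZ, add(Z, Z)))))
  →9  S(S(S(add(add(add(SZ, SSSZ), add(Z, Z)), add(SZ, add(Z, Z))))))
  →10  S(S(S(add(add(S(add(Z, SSSZ)), add(Z, Z)), add(SZ, add(Z, Z))))))
  →11  S(S(S(add(S(add(add(Z, SSSZ), add(Z, Z))), add(SZ, add(Z, Z))))))
  →12  S(S(S(S(add(add(add(Z, SSSZ), add(Z, Z)), add(SZ, add(Z, Z)))))))
  →13  S(S(S(S(add(add(SSSZ, add(Z, Z)), add(SZ, add(Z, Z)))))))
  →14  S(S(S(S(add(S(add(SSZ, add(Z, Z))), add(SZ, add(Z, Z)))))))
  →15  S(S(S(S(S(add(add(SSZ, add(Z, Z)), add(SZ, add(Z, Z))))))))
  →16  S(S(S(S(S(add(S(add(SZ, add(Z, Z))), add(SZ, add(Z, Z))))))))
  →17  S(S(S(S(S(S(add(add(SZ, add(Z, Z)), add(SZ, add(Z, Z)))))))))
  →18  S(S(S(S(S(S(add(S(add(Z, add(Z, Z))), add(SZ, add(Z, Z)))))))))
  →19  S(S(S(S(S(S(S(add(add(Z, add(Z, Z)), add(SZ, add(Z, Z))))))))))
  →20  S(S(S(S(S(S(S(add(add(Z, Z), add(SZ, add(Z, Z))))))))))
  →21  S(S(S(S(S(S(S(add(Z, add(SZ, add(Z, Z))))))))))
  →22  S(S(S(S(S(S(S(add(SZ, add(Z, Z)))))))))
  →23  S(S(S(S(S(S(S(S(add(Z, add(Z, Z))))))))))
  →24  S(S(S(S(S(S(S(S(add(Z, Z)))))))))
  →25  S^8(Z)

Answer: normal form = S^8(Z)  (in 25 steps)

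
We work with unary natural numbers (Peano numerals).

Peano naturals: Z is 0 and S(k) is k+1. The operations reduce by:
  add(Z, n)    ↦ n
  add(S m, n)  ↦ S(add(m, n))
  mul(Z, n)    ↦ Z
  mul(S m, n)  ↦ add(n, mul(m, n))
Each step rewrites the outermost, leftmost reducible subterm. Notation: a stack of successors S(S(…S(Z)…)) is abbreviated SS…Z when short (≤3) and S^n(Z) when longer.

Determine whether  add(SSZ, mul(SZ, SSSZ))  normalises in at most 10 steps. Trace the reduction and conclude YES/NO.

Answer: YES — reaches normal form S^5(Z) in 9 ≤ 10 steps

Reduction:
  start: add(SSZ, mul(SZ, SSSZ))
  step 1: S(add(SZ, mul(SZ, SSSZ)))
  step 2: S(S(add(Z, mul(SZ, SSSZ))))
  step 3: S(S(mul(SZ, SSSZ)))
  step 4: S(S(add(SSSZ, mul(Z, SSSZ))))
  step 5: S(S(S(add(SSZ, mul(Z, SSSZ)))))
  step 6: S(S(S(S(add(SZ, mul(Z, SSSZ))))))
  step 7: S(S(S(S(S(add(Z, mul(Z, SSSZ)))))))
  step 8: S(S(S(S(S(mul(Z, SSSZ))))))
  step 9: S^5(Z)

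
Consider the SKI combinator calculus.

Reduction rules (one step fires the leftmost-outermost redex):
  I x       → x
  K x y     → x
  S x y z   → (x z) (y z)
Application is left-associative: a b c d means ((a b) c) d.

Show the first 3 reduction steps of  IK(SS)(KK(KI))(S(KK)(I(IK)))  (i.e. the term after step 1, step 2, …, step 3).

  start: IK(SS)(KK(KI))(S(KK)(I(IK)))
  [1] K(SS)(KK(KI))(S(KK)(I(IK)))
  [2] SS(S(KK)(I(IK)))
  [3] SS(S(KK)(IK))

Answer: after 3 steps: SS(S(KK)(IK))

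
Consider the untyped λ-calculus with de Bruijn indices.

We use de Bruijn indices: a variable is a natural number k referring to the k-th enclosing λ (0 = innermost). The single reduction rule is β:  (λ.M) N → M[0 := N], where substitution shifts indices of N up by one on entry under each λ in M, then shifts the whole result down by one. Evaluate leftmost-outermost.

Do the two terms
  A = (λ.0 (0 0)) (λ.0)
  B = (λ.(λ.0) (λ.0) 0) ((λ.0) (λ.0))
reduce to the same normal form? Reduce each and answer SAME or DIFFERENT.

Term A:
  start: (λ.0 (0 0)) (λ.0)
  [1] (λ.0) ((λ.0) (λ.0))
  [2] (λ.0) (λ.0)
  [3] λ.0

Term B:
  start: (λ.(λ.0) (λ.0) 0) ((λ.0) (λ.0))
  [1] (λ.0) (λ.0) ((λ.0) (λ.0))
  [2] (λ.0) ((λ.0) (λ.0))
  [3] (λ.0) (λ.0)
  [4] λ.0

Answer: SAME — A ⇓ λ.0, B ⇓ λ.0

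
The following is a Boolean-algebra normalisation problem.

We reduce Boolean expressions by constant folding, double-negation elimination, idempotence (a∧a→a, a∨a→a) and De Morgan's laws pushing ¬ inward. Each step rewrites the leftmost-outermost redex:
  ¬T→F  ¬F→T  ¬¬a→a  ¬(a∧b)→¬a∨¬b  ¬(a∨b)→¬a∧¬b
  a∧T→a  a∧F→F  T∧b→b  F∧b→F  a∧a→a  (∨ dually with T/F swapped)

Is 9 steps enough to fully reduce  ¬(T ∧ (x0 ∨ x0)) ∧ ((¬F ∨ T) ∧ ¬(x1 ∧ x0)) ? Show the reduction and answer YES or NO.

Answer: YES — reaches normal form ¬x0 ∧ (¬x1 ∨ ¬x0) in 8 ≤ 9 steps

Derivation:
  start: ¬(T ∧ (x0 ∨ x0)) ∧ ((¬F ∨ T) ∧ ¬(x1 ∧ x0))
  step 1: (¬T ∨ ¬(x0 ∨ x0)) ∧ ((¬F ∨ T) ∧ ¬(x1 ∧ x0))
  step 2: (F ∨ ¬(x0 ∨ x0)) ∧ ((¬F ∨ T) ∧ ¬(x1 ∧ x0))
  step 3: ¬(x0 ∨ x0) ∧ ((¬F ∨ T) ∧ ¬(x1 ∧ x0))
  step 4: (¬x0 ∧ ¬x0) ∧ ((¬F ∨ T) ∧ ¬(x1 ∧ x0))
  step 5: ¬x0 ∧ ((¬F ∨ T) ∧ ¬(x1 ∧ x0))
  step 6: ¬x0 ∧ (T ∧ ¬(x1 ∧ x0))
  step 7: ¬x0 ∧ ¬(x1 ∧ x0)
  step 8: ¬x0 ∧ (¬x1 ∨ ¬x0)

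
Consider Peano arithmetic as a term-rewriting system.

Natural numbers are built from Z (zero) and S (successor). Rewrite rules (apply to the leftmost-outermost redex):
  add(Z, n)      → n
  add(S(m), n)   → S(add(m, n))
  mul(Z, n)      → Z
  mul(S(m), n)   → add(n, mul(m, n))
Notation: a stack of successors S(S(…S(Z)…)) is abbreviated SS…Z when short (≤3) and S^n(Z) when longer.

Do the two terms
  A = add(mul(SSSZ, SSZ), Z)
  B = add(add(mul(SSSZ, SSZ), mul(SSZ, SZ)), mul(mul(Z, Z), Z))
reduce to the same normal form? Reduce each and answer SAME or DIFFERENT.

Answer: DIFFERENT — A ⇓ S^6(Z), B ⇓ S^8(Z)

Derivation:
Term A:
  start: add(mul(SSSZ, SSZ), Z)
  step 1: add(add(SSZ, mul(SSZ, SSZ)), Z)
  step 2: add(S(add(SZ, mul(SSZ, SSZ))), Z)
  step 3: S(add(add(SZ, mul(SSZ, SSZ)), Z))
  step 4: S(add(S(add(Z, mul(SSZ, SSZ))), Z))
  step 5: S(S(add(add(Z, mul(SSZ, SSZ)), Z)))
  step 6: S(S(add(mul(SSZ, SSZ), Z)))
  step 7: S(S(add(add(SSZ, mul(SZ, SSZ)), Z)))
  step 8: S(S(add(S(add(SZ, mul(SZ, SSZ))), Z)))
  step 9: S(S(S(add(add(SZ, mul(SZ, SSZ)), Z))))
  step 10: S(S(S(add(S(add(Z, mul(SZ, SSZ))), Z))))
  step 11: S(S(S(S(add(add(Z, mul(SZ, SSZ)), Z)))))
  step 12: S(S(S(S(add(mul(SZ, SSZ), Z)))))
  step 13: S(S(S(S(add(add(SSZ, mul(Z, SSZ)), Z)))))
  step 14: S(S(S(S(add(S(add(SZ, mul(Z, SSZ))), Z)))))
  step 15: S(S(S(S(S(add(add(SZ, mul(Z, SSZ)), Z))))))
  step 16: S(S(S(S(S(add(S(add(Z, mul(Z, SSZ))), Z))))))
  step 17: S(S(S(S(S(S(add(add(Z, mul(Z, SSZ)), Z)))))))
  step 18: S(S(S(S(S(S(add(mul(Z, SSZ), Z)))))))
  step 19: S(S(S(S(S(S(add(Z, Z)))))))
  step 20: S^6(Z)

Term B:
  start: add(add(mul(SSSZ, SSZ), mul(SSZ, SZ)), mul(mul(Z, Z), Z))
  step 1: add(add(add(SSZ, mul(SSZ, SSZ)), mul(SSZ, SZ)), mul(mul(Z, Z), Z))
  step 2: add(add(S(add(SZ, mul(SSZ, SSZ))), mul(SSZ, SZ)), mul(mul(Z, Z), Z))
  step 3: add(S(add(add(SZ, mul(SSZ, SSZ)), mul(SSZ, SZ))), mul(mul(Z, Z), Z))
  step 4: S(add(add(add(SZ, mul(SSZ, SSZ)), mul(SSZ, SZ)), mul(mul(Z, Z), Z)))
  step 5: S(add(add(S(add(Z, mul(SSZ, SSZ))), mul(SSZ, SZ)), mul(mul(Z, Z), Z)))
  step 6: S(add(S(add(add(Z, mul(SSZ, SSZ)), mul(SSZ, SZ))), mul(mul(Z, Z), Z)))
  step 7: S(S(add(add(add(Z, mul(SSZ, SSZ)), mul(SSZ, SZ)), mul(mul(Z, Z), Z))))
  step 8: S(S(add(add(mul(SSZ, SSZ), mul(SSZ, SZ)), mul(mul(Z, Z), Z))))
  step 9: S(S(add(add(add(SSZ, mul(SZ, SSZ)), mul(SSZ, SZ)), mul(mul(Z, Z), Z))))
  step 10: S(S(add(add(S(add(SZ, mul(SZ, SSZ))), mul(SSZ, SZ)), mul(mul(Z, Z), Z))))
  step 11: S(S(add(S(add(add(SZ, mul(SZ, SSZ)), mul(SSZ, SZ))), mul(mul(Z, Z), Z))))
  step 12: S(S(S(add(add(add(SZ, mul(SZ, SSZ)), mul(SSZ, SZ)), mul(mul(Z, Z), Z)))))
  step 13: S(S(S(add(add(S(add(Z, mul(SZ, SSZ))), mul(SSZ, SZ)), mul(mul(Z, Z), Z)))))
  step 14: S(S(S(add(S(add(add(Z, mul(SZ, SSZ)), mul(SSZ, SZ))), mul(mul(Z, Z), Z)))))
  step 15: S(S(S(S(add(add(add(Z, mul(SZ, SSZ)), mul(SSZ, SZ)), mul(mul(Z, Z), Z))))))
  step 16: S(S(S(S(add(add(mul(SZ, SSZ), mul(SSZ, SZ)), mul(mul(Z, Z), Z))))))
  step 17: S(S(S(S(add(add(add(SSZ, mul(Z, SSZ)), mul(SSZ, SZ)), mul(mul(Z, Z), Z))))))
  step 18: S(S(S(S(add(add(S(add(SZ, mul(Z, SSZ))), mul(SSZ, SZ)), mul(mul(Z, Z), Z))))))
  step 19: S(S(S(S(add(S(add(add(SZ, mul(Z, SSZ)), mul(SSZ, SZ))), mul(mul(Z, Z), Z))))))
  step 20: S(S(S(S(S(add(add(add(SZ, mul(Z, SSZ)), mul(SSZ, SZ)), mul(mul(Z, Z), Z)))))))
  step 21: S(S(S(S(S(add(add(S(add(Z, mul(Z, SSZ))), mul(SSZ, SZ)), mul(mul(Z, Z), Z)))))))
  step 22: S(S(S(S(S(add(S(add(add(Z, mul(Z, SSZ)), mul(SSZ, SZ))), mul(mul(Z, Z), Z)))))))
  step 23: S(S(S(S(S(S(add(add(add(Z, mul(Z, SSZ)), mul(SSZ, SZ)), mul(mul(Z, Z), Z))))))))
  step 24: S(S(S(S(S(S(add(add(mul(Z, SSZ), mul(SSZ, SZ)), mul(mul(Z, Z), Z))))))))
  step 25: S(S(S(S(S(S(add(add(Z, mul(SSZ, SZ)), mul(mul(Z, Z), Z))))))))
  step 26: S(S(S(S(S(S(add(mul(SSZ, SZ), mul(mul(Z, Z), Z))))))))
  step 27: S(S(S(S(S(S(add(add(SZ, mul(SZ, SZ)), mul(mul(Z, Z), Z))))))))
  step 28: S(S(S(S(S(S(add(S(add(Z, mul(SZ, SZ))), mul(mul(Z, Z), Z))))))))
  step 29: S(S(S(S(S(S(S(add(add(Z, mul(SZ, SZ)), mul(mul(Z, Z), Z)))))))))
  step 30: S(S(S(S(S(S(S(add(mul(SZ, SZ), mul(mul(Z, Z), Z)))))))))
  step 31: S(S(S(S(S(S(S(add(add(SZ, mul(Z, SZ)), mul(mul(Z, Z), Z)))))))))
  step 32: S(S(S(S(S(S(S(add(S(add(Z, mul(Z, SZ))), mul(mul(Z, Z), Z)))))))))
  step 33: S(S(S(S(S(S(S(S(add(add(Z, mul(Z, SZ)), mul(mul(Z, Z), Z))))))))))
  step 34: S(S(S(S(S(S(S(S(add(mul(Z, SZ), mul(mul(Z, Z), Z))))))))))
  step 35: S(S(S(S(S(S(S(S(add(Z, mul(mul(Z, Z), Z))))))))))
  step 36: S(S(S(S(S(S(S(S(mul(mul(Z, Z), Z)))))))))
  step 37: S(S(S(S(S(S(S(S(mul(Z, Z)))))))))
  step 38: S^8(Z)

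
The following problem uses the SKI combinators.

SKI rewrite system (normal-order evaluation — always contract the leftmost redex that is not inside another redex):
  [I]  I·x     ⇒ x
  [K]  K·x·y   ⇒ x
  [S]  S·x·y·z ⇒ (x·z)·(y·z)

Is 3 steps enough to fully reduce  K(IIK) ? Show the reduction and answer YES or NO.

Answer: YES — reaches normal form KK in 2 ≤ 3 steps

Derivation:
  start: K(IIK)
  step 1: K(IK)
  step 2: KK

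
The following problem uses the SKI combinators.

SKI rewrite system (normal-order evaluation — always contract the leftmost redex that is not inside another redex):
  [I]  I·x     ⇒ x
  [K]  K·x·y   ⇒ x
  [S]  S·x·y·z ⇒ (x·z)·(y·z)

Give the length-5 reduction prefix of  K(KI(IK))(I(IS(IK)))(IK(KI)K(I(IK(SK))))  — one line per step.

Answer: after 5 steps: KI(I(IK(SK)))

Derivation:
  start: K(KI(IK))(I(IS(IK)))(IK(KI)K(I(IK(SK))))
  →1  KI(IK)(IK(KI)K(I(IK(SK))))
  →2  I(IK(KI)K(I(IK(SK))))
  →3  IK(KI)K(I(IK(SK)))
  →4  K(KI)K(I(IK(SK)))
  →5  KI(I(IK(SK)))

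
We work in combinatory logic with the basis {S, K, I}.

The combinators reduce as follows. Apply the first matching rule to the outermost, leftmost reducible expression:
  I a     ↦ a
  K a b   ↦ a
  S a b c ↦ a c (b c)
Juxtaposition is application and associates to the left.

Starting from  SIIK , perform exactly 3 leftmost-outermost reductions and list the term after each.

Answer: after 3 steps: KK

Derivation:
  start: SIIK
  →1  IK(IK)
  →2  K(IK)
  →3  KK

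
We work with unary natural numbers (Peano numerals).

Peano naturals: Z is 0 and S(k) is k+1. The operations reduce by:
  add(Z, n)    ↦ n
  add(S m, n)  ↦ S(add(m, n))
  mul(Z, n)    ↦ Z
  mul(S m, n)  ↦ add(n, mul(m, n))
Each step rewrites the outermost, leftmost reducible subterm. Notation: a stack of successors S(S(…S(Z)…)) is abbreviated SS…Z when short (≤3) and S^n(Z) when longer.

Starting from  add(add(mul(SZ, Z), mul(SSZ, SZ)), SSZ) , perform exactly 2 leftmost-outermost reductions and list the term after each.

  start: add(add(mul(SZ, Z), mul(SSZ, SZ)), SSZ)
  step 1: add(add(add(Z, mul(Z, Z)), mul(SSZ, SZ)), SSZ)
  step 2: add(add(mul(Z, Z), mul(SSZ, SZ)), SSZ)

Answer: after 2 steps: add(add(mul(Z, Z), mul(SSZ, SZ)), SSZ)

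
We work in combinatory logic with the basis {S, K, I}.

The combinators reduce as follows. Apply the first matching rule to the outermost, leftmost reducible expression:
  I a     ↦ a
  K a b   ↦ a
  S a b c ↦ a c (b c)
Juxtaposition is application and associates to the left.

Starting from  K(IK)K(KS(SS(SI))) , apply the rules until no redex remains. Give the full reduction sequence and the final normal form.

Answer: normal form = KS  (in 3 steps)

Derivation:
  start: K(IK)K(KS(SS(SI)))
  step 1: IK(KS(SS(SI)))
  step 2: K(KS(SS(SI)))
  step 3: KS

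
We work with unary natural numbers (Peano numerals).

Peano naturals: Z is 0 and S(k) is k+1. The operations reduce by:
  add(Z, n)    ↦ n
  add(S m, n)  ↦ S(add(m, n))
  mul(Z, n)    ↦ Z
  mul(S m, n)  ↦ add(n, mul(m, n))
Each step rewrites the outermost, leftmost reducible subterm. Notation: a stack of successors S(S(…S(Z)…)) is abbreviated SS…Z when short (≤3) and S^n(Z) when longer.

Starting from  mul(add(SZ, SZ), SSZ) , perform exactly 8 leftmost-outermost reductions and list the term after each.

  start: mul(add(SZ, SZ), SSZ)
  →1  mul(S(add(Z, SZ)), SSZ)
  →2  add(SSZ, mul(add(Z, SZ), SSZ))
  →3  S(add(SZ, mul(add(Z, SZ), SSZ)))
  →4  S(S(add(Z, mul(add(Z, SZ), SSZ))))
  →5  S(S(mul(add(Z, SZ), SSZ)))
  →6  S(S(mul(SZ, SSZ)))
  →7  S(S(add(SSZ, mul(Z, SSZ))))
  →8  S(S(S(add(SZ, mul(Z, SSZ)))))

Answer: after 8 steps: S(S(S(add(SZ, mul(Z, SSZ)))))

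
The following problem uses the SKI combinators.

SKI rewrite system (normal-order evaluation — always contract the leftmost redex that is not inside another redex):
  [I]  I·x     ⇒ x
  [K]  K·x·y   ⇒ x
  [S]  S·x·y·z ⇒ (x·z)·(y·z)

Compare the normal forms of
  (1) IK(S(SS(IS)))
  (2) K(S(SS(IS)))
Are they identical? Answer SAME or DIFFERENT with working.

Term A:
  start: IK(S(SS(IS)))
  step 1: K(S(SS(IS)))
  step 2: K(S(SSS))

Term B:
  start: K(S(SS(IS)))
  step 1: K(S(SSS))

Answer: SAME — A ⇓ K(S(SSS)), B ⇓ K(S(SSS))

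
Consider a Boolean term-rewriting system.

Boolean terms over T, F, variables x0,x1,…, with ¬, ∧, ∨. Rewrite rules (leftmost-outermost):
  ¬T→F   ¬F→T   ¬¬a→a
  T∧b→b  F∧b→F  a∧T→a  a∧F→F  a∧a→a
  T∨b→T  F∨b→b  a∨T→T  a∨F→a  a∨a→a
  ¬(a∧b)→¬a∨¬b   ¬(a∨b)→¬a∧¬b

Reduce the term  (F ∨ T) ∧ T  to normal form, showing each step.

Answer: normal form = T  (in 2 steps)

Working:
  start: (F ∨ T) ∧ T
  [1] F ∨ T
  [2] T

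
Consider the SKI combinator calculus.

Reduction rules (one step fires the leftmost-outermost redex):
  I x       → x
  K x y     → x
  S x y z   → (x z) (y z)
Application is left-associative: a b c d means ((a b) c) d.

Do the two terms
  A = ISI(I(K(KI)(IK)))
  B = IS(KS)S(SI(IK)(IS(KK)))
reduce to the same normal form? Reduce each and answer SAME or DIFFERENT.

Term A:
  start: ISI(I(K(KI)(IK)))
  step 1: SI(I(K(KI)(IK)))
  step 2: SI(K(KI)(IK))
  step 3: SI(KI)

Term B:
  start: IS(KS)S(SI(IK)(IS(KK)))
  step 1: S(KS)S(SI(IK)(IS(KK)))
  step 2: KS(SI(IK)(IS(KK)))(S(SI(IK)(IS(KK))))
  step 3: S(S(SI(IK)(IS(KK))))
  step 4: S(S(I(IS(KK))(IK(IS(KK)))))
  step 5: S(S(IS(KK)(IK(IS(KK)))))
  step 6: S(S(S(KK)(IK(IS(KK)))))
  step 7: S(S(S(KK)(K(IS(KK)))))
  step 8: S(S(S(KK)(K(S(KK)))))

Answer: DIFFERENT — A ⇓ SI(KI), B ⇓ S(S(S(KK)(K(S(KK)))))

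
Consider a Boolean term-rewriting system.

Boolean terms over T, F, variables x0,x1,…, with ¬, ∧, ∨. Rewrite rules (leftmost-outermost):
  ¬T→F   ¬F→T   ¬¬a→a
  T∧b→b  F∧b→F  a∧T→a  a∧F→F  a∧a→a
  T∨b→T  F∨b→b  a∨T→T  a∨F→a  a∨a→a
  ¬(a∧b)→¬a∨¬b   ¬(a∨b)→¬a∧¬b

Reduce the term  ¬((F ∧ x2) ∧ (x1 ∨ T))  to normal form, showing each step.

Answer: normal form = T  (in 5 steps)

Derivation:
  start: ¬((F ∧ x2) ∧ (x1 ∨ T))
  →1  ¬(F ∧ x2) ∨ ¬(x1 ∨ T)
  →2  (¬F ∨ ¬x2) ∨ ¬(x1 ∨ T)
  →3  (T ∨ ¬x2) ∨ ¬(x1 ∨ T)
  →4  T ∨ ¬(x1 ∨ T)
  →5  T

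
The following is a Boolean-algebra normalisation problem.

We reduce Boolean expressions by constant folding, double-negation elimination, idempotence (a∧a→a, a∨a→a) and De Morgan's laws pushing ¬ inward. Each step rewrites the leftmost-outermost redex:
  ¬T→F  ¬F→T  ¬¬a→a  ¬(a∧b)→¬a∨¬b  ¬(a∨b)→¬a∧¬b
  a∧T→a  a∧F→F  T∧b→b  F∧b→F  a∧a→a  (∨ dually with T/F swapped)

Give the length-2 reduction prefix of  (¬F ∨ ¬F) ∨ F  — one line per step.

  start: (¬F ∨ ¬F) ∨ F
  step 1: ¬F ∨ ¬F
  step 2: ¬F

Answer: after 2 steps: ¬F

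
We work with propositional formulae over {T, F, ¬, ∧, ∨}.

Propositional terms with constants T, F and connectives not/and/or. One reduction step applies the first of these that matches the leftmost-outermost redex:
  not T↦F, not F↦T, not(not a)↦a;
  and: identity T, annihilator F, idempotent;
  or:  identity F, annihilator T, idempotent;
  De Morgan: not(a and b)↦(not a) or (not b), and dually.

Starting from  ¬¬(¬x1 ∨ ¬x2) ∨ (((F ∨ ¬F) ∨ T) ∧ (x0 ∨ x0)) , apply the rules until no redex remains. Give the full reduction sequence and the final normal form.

Answer: normal form = (¬x1 ∨ ¬x2) ∨ x0  (in 4 steps)

Reduction:
  start: ¬¬(¬x1 ∨ ¬x2) ∨ (((F ∨ ¬F) ∨ T) ∧ (x0 ∨ x0))
  →1  (¬x1 ∨ ¬x2) ∨ (((F ∨ ¬F) ∨ T) ∧ (x0 ∨ x0))
  →2  (¬x1 ∨ ¬x2) ∨ (T ∧ (x0 ∨ x0))
  →3  (¬x1 ∨ ¬x2) ∨ (x0 ∨ x0)
  →4  (¬x1 ∨ ¬x2) ∨ x0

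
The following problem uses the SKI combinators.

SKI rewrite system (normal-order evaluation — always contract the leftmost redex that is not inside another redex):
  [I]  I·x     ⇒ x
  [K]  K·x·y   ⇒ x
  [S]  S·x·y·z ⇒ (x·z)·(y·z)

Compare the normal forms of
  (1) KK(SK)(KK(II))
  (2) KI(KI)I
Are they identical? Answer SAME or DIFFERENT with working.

Term A:
  start: KK(SK)(KK(II))
  [1] K(KK(II))
  [2] KK

Term B:
  start: KI(KI)I
  [1] II
  [2] I

Answer: DIFFERENT — A ⇓ KK, B ⇓ I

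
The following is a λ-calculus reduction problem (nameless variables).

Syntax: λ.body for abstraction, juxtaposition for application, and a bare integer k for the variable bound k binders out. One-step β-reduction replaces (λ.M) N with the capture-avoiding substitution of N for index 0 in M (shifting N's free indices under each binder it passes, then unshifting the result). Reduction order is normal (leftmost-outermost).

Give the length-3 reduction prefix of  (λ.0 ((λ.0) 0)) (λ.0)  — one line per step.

Answer: after 3 steps: λ.0

Working:
  start: (λ.0 ((λ.0) 0)) (λ.0)
  →1  (λ.0) ((λ.0) (λ.0))
  →2  (λ.0) (λ.0)
  →3  λ.0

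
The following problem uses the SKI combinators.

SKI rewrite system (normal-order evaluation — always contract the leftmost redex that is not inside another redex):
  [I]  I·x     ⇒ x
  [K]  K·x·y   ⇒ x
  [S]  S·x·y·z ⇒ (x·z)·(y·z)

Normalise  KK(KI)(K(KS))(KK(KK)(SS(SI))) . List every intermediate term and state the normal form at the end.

  start: KK(KI)(K(KS))(KK(KK)(SS(SI)))
  step 1: K(K(KS))(KK(KK)(SS(SI)))
  step 2: K(KS)

Answer: normal form = K(KS)  (in 2 steps)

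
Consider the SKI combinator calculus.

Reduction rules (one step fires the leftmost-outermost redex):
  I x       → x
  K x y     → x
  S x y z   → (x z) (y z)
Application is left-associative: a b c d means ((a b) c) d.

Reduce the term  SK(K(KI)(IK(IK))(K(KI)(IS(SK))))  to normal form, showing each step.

Answer: normal form = SKI  (in 2 steps)

Derivation:
  start: SK(K(KI)(IK(IK))(K(KI)(IS(SK))))
  [1] SK(KI(K(KI)(IS(SK))))
  [2] SKI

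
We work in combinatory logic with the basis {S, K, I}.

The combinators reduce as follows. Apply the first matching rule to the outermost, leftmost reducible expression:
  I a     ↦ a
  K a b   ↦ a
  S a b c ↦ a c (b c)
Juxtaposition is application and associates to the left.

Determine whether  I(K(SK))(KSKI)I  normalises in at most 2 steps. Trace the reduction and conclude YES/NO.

  start: I(K(SK))(KSKI)I
  step 1: K(SK)(KSKI)I
  step 2: SKI

Answer: YES — reaches normal form SKI in 2 ≤ 2 steps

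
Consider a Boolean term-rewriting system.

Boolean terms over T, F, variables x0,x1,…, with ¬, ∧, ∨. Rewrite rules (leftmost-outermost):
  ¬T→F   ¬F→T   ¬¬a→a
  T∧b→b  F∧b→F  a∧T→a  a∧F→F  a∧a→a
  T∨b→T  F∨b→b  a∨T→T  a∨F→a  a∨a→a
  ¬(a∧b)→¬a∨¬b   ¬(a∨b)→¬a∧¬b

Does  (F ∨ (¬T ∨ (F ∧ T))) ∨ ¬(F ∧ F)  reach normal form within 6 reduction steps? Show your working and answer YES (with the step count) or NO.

  start: (F ∨ (¬T ∨ (F ∧ T))) ∨ ¬(F ∧ F)
  →1  (¬T ∨ (F ∧ T)) ∨ ¬(F ∧ F)
  →2  (F ∨ (F ∧ T)) ∨ ¬(F ∧ F)
  →3  (F ∧ T) ∨ ¬(F ∧ F)
  →4  F ∨ ¬(F ∧ F)
  →5  ¬(F ∧ F)
  →6  ¬F ∨ ¬F

Answer: NO — after 6 steps the term is ¬F ∨ ¬F, not yet normal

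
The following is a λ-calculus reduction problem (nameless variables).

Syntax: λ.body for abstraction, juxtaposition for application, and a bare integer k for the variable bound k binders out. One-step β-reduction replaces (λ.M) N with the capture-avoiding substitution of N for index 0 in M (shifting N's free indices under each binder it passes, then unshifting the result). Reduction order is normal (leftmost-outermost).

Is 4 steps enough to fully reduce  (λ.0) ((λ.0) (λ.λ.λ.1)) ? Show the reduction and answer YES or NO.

Answer: YES — reaches normal form λ.λ.λ.1 in 2 ≤ 4 steps

Reduction:
  start: (λ.0) ((λ.0) (λ.λ.λ.1))
  step 1: (λ.0) (λ.λ.λ.1)
  step 2: λ.λ.λ.1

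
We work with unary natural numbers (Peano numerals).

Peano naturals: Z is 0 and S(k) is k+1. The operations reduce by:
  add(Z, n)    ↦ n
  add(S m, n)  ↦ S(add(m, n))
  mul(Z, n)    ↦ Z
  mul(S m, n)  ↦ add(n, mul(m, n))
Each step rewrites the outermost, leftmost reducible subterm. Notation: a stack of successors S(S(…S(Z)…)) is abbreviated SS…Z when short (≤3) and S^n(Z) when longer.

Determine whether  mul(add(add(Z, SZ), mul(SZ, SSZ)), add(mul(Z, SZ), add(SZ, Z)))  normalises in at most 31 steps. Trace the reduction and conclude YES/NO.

  start: mul(add(add(Z, SZ), mul(SZ, SSZ)), add(mul(Z, SZ), add(SZ, Z)))
  →1  mul(add(SZ, mul(SZ, SSZ)), add(mul(Z, SZ), add(SZ, Z)))
  →2  mul(S(add(Z, mul(SZ, SSZ))), add(mul(Z, SZ), add(SZ, Z)))
  →3  add(add(mul(Z, SZ), add(SZ, Z)), mul(add(Z, mul(SZ, SSZ)), add(mul(Z, SZ), add(SZ, Z))))
  →4  add(add(Z, add(SZ, Z)), mul(add(Z, mul(SZ, SSZ)), add(mul(Z, SZ), add(SZ, Z))))
  →5  add(add(SZ, Z), mul(add(Z, mul(SZ, SSZ)), add(mul(Z, SZ), add(SZ, Z))))
  →6  add(S(add(Z, Z)), mul(add(Z, mul(SZ, SSZ)), add(mul(Z, SZ), add(SZ, Z))))
  →7  S(add(add(Z, Z), mul(add(Z, mul(SZ, SSZ)), add(mul(Z, SZ), add(SZ, Z)))))
  →8  S(add(Z, mul(add(Z, mul(SZ, SSZ)), add(mul(Z, SZ), add(SZ, Z)))))
  →9  S(mul(add(Z, mul(SZ, SSZ)), add(mul(Z, SZ), add(SZ, Z))))
  →10  S(mul(mul(SZ, SSZ), add(mul(Z, SZ), add(SZ, Z))))
  →11  S(mul(add(SSZ, mul(Z, SSZ)), add(mul(Z, SZ), add(SZ, Z))))
  →12  S(mul(S(add(SZ, mul(Z, SSZ))), add(mul(Z, SZ), add(SZ, Z))))
  →13  S(add(add(mul(Z, SZ), add(SZ, Z)), mul(add(SZ, mul(Z, SSZ)), add(mul(Z, SZ), add(SZ, Z)))))
  →14  S(add(add(Z, add(SZ, Z)), mul(add(SZ, mul(Z, SSZ)), add(mul(Z, SZ), add(SZ, Z)))))
  →15  S(add(add(SZ, Z), mul(add(SZ, mul(Z, SSZ)), add(mul(Z, SZ), add(SZ, Z)))))
  →16  S(add(S(add(Z, Z)), mul(add(SZ, mul(Z, SSZ)), add(mul(Z, SZ), add(SZ, Z)))))
  →17  S(S(add(add(Z, Z), mul(add(SZ, mul(Z, SSZ)), add(mul(Z, SZ), add(SZ, Z))))))
  →18  S(S(add(Z, mul(add(SZ, mul(Z, SSZ)), add(mul(Z, SZ), add(SZ, Z))))))
  →19  S(S(mul(add(SZ, mul(Z, SSZ)), add(mul(Z, SZ), add(SZ, Z)))))
  →20  S(S(mul(S(add(Z, mul(Z, SSZ))), add(mul(Z, SZ), add(SZ, Z)))))
  →21  S(S(add(add(mul(Z, SZ), add(SZ, Z)), mul(add(Z, mul(Z, SSZ)), add(mul(Z, SZ), add(SZ, Z))))))
  →22  S(S(add(add(Z, add(SZ, Z)), mul(add(Z, mul(Z, SSZ)), add(mul(Z, SZ), add(SZ, Z))))))
  →23  S(S(add(add(SZ, Z), mul(add(Z, mul(Z, SSZ)), add(mul(Z, SZ), add(SZ, Z))))))
  →24  S(S(add(S(add(Z, Z)), mul(add(Z, mul(Z, SSZ)), add(mul(Z, SZ), add(SZ, Z))))))
  →25  S(S(S(add(add(Z, Z), mul(add(Z, mul(Z, SSZ)), add(mul(Z, SZ), add(SZ, Z)))))))
  →26  S(S(S(add(Z, mul(add(Z, mul(Z, SSZ)), add(mul(Z, SZ), add(SZ, Z)))))))
  →27  S(S(S(mul(add(Z, mul(Z, SSZ)), add(mul(Z, SZ), add(SZ, Z))))))
  →28  S(S(S(mul(mul(Z, SSZ), add(mul(Z, SZ), add(SZ, Z))))))
  →29  S(S(S(mul(Z, add(mul(Z, SZ), add(SZ, Z))))))
  →30  SSSZ

Answer: YES — reaches normal form SSSZ in 30 ≤ 31 steps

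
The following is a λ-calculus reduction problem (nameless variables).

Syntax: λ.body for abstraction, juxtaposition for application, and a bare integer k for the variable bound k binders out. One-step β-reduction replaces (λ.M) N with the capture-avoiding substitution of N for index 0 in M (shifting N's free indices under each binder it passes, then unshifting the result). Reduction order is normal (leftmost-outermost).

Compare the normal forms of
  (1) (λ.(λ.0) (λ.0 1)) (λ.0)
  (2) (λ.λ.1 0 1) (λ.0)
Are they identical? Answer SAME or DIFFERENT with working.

Answer: SAME — A ⇓ λ.0 (λ.0), B ⇓ λ.0 (λ.0)

Reduction:
Term A:
  start: (λ.(λ.0) (λ.0 1)) (λ.0)
  step 1: (λ.0) (λ.0 (λ.0))
  step 2: λ.0 (λ.0)

Term B:
  start: (λ.λ.1 0 1) (λ.0)
  step 1: λ.(λ.0) 0 (λ.0)
  step 2: λ.0 (λ.0)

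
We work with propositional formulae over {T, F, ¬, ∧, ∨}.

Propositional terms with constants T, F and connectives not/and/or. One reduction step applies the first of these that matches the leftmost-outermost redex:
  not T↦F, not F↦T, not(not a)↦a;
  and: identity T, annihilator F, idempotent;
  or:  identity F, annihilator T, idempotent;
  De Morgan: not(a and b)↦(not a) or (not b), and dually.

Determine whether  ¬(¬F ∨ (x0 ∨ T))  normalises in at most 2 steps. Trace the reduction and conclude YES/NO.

  start: ¬(¬F ∨ (x0 ∨ T))
  →1  ¬¬F ∧ ¬(x0 ∨ T)
  →2  F ∧ ¬(x0 ∨ T)

Answer: NO — after 2 steps the term is F ∧ ¬(x0 ∨ T), not yet normal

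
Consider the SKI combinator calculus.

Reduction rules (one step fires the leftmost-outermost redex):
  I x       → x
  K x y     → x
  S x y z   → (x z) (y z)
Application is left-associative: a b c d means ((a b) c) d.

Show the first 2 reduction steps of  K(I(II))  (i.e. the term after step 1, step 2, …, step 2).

  start: K(I(II))
  →1  K(II)
  →2  KI

Answer: after 2 steps: KI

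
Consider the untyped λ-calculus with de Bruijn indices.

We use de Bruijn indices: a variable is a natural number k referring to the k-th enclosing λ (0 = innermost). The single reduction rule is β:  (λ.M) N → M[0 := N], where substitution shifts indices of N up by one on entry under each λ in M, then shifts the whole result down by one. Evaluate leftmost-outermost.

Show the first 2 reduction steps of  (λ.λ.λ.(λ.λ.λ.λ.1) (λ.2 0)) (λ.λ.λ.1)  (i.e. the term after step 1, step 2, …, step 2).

  start: (λ.λ.λ.(λ.λ.λ.λ.1) (λ.2 0)) (λ.λ.λ.1)
  step 1: λ.λ.(λ.λ.λ.λ.1) (λ.2 0)
  step 2: λ.λ.λ.λ.λ.1

Answer: after 2 steps: λ.λ.λ.λ.λ.1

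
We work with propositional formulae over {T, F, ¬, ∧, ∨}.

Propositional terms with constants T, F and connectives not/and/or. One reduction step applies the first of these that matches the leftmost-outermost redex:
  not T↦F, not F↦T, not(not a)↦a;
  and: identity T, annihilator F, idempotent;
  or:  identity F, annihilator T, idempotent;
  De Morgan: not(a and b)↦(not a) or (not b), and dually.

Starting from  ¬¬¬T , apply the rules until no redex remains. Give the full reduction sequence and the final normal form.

Answer: normal form = F  (in 2 steps)

Reduction:
  start: ¬¬¬T
  →1  ¬T
  →2  F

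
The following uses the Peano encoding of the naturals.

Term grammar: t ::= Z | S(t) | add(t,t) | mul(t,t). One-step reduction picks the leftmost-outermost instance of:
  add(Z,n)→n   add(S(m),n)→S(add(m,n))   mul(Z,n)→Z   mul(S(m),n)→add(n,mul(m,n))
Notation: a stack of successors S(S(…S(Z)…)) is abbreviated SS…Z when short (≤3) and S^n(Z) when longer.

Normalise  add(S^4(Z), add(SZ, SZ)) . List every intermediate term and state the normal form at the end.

Answer: normal form = S^6(Z)  (in 7 steps)

Working:
  start: add(S^4(Z), add(SZ, SZ))
  →1  S(add(SSSZ, add(SZ, SZ)))
  →2  S(S(add(SSZ, add(SZ, SZ))))
  →3  S(S(S(add(SZ, add(SZ, SZ)))))
  →4  S(S(S(S(add(Z, add(SZ, SZ))))))
  →5  S(S(S(S(add(SZ, SZ)))))
  →6  S(S(S(S(S(add(Z, SZ))))))
  →7  S^6(Z)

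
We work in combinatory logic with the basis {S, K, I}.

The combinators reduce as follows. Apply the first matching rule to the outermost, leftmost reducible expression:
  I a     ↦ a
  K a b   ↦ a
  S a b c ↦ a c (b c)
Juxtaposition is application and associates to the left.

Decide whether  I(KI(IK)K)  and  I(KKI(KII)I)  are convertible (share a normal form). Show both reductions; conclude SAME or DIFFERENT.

Term A:
  start: I(KI(IK)K)
  step 1: KI(IK)K
  step 2: IK
  step 3: K

Term B:
  start: I(KKI(KII)I)
  step 1: KKI(KII)I
  step 2: K(KII)I
  step 3: KII
  step 4: I

Answer: DIFFERENT — A ⇓ K, B ⇓ I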